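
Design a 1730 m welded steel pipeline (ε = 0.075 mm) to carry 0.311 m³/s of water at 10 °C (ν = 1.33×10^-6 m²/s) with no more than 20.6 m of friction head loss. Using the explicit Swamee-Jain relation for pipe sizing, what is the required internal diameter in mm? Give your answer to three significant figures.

D ≈ 403 mm

Swamee-Jain (Type III): D = 0.66·[ε^1.25·(LQ²/(gh_f))^4.75 + ν·Q^9.4·(L/(gh_f))^5.2]^0.04
LQ²/(gh_f) = 0.8280; L/(gh_f) = 8.561
Term 1 = ε^1.25·(…)^4.75 = 2.85×10^-6; Term 2 = ν·Q^9.4·(…)^5.2 = 1.60×10^-6
D = 0.66·(2.85×10^-6 + 1.60×10^-6)^0.04 = 0.4032 m = 403 mm
Check: V = 2.44 m/s, Re = 7.38×10^5, f = 0.01491, h_f = 19.3 m ≈ 20.6 m ✓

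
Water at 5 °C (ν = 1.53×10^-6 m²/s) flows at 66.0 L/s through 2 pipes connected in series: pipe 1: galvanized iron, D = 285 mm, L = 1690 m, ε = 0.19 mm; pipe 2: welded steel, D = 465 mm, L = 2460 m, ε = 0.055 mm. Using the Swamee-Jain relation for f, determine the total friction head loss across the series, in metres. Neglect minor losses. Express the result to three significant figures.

H ≈ 7.14 m

Pipe 1: V = 1.035 m/s, Re = 1.93×10^5, ε/D = 6.67×10^-4, f = 0.01982, h_1 = f(L/D)V²/2g = 6.411 m
Pipe 2: V = 0.3886 m/s, Re = 1.18×10^5, ε/D = 1.18×10^-4, f = 0.01801, h_2 = f(L/D)V²/2g = 0.7337 m
Series → Q common, losses add: H = Σh = 7.145 m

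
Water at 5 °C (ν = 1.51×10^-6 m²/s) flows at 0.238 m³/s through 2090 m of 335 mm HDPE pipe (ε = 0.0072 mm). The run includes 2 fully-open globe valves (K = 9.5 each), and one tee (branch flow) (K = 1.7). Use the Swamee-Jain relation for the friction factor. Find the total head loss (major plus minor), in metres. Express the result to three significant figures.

V = 4Q/(πD²) = 2.700 m/s; V²/2g = 0.3716 m
Re = 5.99×10^5, ε/D = 2.15×10^-5 → f = 0.01305 (Swamee-Jain)
Major: h_f = f(L/D)·V²/2g = 0.01305·6239·0.3716 = 30.26 m
Minor: ΣK = 20.7; h_m = ΣK·V²/2g = 7.692 m
Total H_L = 30.26 + 7.692 = 37.96 m

H_L ≈ 38.0 m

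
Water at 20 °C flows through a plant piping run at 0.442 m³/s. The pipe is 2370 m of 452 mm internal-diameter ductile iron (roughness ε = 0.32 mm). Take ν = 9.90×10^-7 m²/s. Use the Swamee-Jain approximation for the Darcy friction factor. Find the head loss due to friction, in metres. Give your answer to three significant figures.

V = 4Q/(πD²) = 4·0.442/(π·0.452²) = 2.755 m/s
Re = VD/ν = 2.755·0.452/9.90×10^-7 = 1.26×10^6 → turbulent
ε/D = 0.32/452 = 7.08×10^-4
Swamee-Jain: f = 0.01848
h_f = f(L/D)V²/(2g) = 0.01848·(2370/0.452)·2.755²/(2·9.81) = 37.48 m

h_f ≈ 37.5 m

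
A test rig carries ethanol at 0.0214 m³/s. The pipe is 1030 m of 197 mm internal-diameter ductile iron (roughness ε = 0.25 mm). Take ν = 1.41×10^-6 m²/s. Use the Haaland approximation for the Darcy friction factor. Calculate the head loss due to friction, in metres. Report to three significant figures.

h_f ≈ 3.01 m

V = 4Q/(πD²) = 4·0.0214/(π·0.197²) = 0.7021 m/s
Re = VD/ν = 0.7021·0.197/1.41×10^-6 = 9.81×10^4 → turbulent
ε/D = 0.25/197 = 0.00127
Haaland: f = 0.02289
h_f = f(L/D)V²/(2g) = 0.02289·(1030/0.197)·0.7021²/(2·9.81) = 3.007 m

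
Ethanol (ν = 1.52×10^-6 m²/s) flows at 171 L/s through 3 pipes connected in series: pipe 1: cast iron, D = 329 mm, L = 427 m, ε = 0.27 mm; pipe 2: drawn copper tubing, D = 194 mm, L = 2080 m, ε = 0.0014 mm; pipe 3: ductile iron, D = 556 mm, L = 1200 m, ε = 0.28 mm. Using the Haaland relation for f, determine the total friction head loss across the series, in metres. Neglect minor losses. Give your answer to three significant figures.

H ≈ 231 m

Pipe 1: V = 2.011 m/s, Re = 4.35×10^5, ε/D = 8.21×10^-4, f = 0.01945, h_1 = f(L/D)V²/2g = 5.205 m
Pipe 2: V = 5.785 m/s, Re = 7.38×10^5, ε/D = 7.22×10^-6, f = 0.01230, h_2 = f(L/D)V²/2g = 225.0 m
Pipe 3: V = 0.7043 m/s, Re = 2.58×10^5, ε/D = 5.04×10^-4, f = 0.01829, h_3 = f(L/D)V²/2g = 0.9978 m
Series → Q common, losses add: H = Σh = 231.2 m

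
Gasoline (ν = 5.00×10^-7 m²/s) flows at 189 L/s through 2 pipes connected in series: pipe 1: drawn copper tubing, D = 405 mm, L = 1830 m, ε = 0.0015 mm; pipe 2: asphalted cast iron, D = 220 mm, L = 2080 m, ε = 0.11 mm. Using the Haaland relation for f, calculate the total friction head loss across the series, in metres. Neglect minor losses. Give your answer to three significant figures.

H ≈ 207 m

Pipe 1: V = 1.467 m/s, Re = 1.19×10^6, ε/D = 3.70×10^-6, f = 0.01133, h_1 = f(L/D)V²/2g = 5.615 m
Pipe 2: V = 4.972 m/s, Re = 2.19×10^6, ε/D = 5.00×10^-4, f = 0.01694, h_2 = f(L/D)V²/2g = 201.8 m
Series → Q common, losses add: H = Σh = 207.4 m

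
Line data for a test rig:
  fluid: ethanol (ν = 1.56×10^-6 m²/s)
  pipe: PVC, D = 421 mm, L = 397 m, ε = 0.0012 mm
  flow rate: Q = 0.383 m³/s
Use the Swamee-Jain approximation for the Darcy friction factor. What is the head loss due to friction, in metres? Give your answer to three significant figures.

h_f ≈ 4.46 m

V = 4Q/(πD²) = 4·0.383/(π·0.421²) = 2.751 m/s
Re = VD/ν = 2.751·0.421/1.56×10^-6 = 7.43×10^5 → turbulent
ε/D = 0.0012/421 = 2.85×10^-6
Swamee-Jain: f = 0.01227
h_f = f(L/D)V²/(2g) = 0.01227·(397/0.421)·2.751²/(2·9.81) = 4.465 m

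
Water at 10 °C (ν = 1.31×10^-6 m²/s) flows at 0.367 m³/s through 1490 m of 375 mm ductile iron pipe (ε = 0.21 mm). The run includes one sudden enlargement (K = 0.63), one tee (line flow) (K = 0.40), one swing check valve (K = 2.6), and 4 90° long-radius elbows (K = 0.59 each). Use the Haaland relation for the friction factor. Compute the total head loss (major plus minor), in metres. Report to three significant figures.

H_L ≈ 42.7 m

V = 4Q/(πD²) = 3.323 m/s; V²/2g = 0.5628 m
Re = 9.51×10^5, ε/D = 5.60×10^-4 → f = 0.01759 (Haaland)
Major: h_f = f(L/D)·V²/2g = 0.01759·3973·0.5628 = 39.34 m
Minor: ΣK = 5.99; h_m = ΣK·V²/2g = 3.371 m
Total H_L = 39.34 + 3.371 = 42.71 m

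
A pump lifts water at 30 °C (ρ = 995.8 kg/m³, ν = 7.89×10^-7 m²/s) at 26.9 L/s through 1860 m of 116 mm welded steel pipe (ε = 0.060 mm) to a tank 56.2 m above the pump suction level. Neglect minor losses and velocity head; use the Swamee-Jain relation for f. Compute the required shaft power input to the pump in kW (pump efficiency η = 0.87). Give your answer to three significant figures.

V = 4Q/(πD²) = 2.545 m/s; Re = 3.74×10^5; ε/D = 5.17×10^-4; f = 0.01817
h_f = f(L/D)V²/2g = 96.19 m
Total head H = z + h_f = 56.2 + 96.19 = 152.4 m
P_hyd = ρgQH = 995.8·9.81·0.0269·152.4 = 40.04 kW
P_shaft = P_hyd/η = 40.04/0.87 = 46.03 kW

P_shaft ≈ 46.0 kW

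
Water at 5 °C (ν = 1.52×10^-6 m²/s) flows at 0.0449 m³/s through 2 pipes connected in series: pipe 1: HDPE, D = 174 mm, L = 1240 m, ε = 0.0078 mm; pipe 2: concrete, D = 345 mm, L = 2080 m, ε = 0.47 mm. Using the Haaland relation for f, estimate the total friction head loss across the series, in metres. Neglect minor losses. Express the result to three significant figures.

H ≈ 21.8 m

Pipe 1: V = 1.888 m/s, Re = 2.16×10^5, ε/D = 4.48×10^-5, f = 0.01558, h_1 = f(L/D)V²/2g = 20.18 m
Pipe 2: V = 0.4803 m/s, Re = 1.09×10^5, ε/D = 0.00136, f = 0.02301, h_2 = f(L/D)V²/2g = 1.631 m
Series → Q common, losses add: H = Σh = 21.81 m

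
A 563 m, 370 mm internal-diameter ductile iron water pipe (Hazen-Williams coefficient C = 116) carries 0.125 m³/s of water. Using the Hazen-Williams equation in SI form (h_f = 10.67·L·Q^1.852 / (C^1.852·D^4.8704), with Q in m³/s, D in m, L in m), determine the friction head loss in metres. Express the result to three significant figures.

h_f ≈ 2.43 m

h_f = 10.67·563·0.125^1.852 / (116^1.852·0.370^4.8704) = 2.431 m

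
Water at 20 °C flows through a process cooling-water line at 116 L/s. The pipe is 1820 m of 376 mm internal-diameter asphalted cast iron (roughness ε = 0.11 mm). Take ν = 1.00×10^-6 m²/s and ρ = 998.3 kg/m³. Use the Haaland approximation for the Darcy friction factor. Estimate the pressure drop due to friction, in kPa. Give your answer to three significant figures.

Δp ≈ 43.2 kPa

V = 4Q/(πD²) = 4·0.116/(π·0.376²) = 1.045 m/s
Re = VD/ν = 1.045·0.376/1.00×10^-6 = 3.93×10^5 → turbulent
ε/D = 0.11/376 = 2.93×10^-4
Haaland: f = 0.01637
h_f = f(L/D)V²/(2g) = 0.01637·(1820/0.376)·1.045²/(2·9.81) = 4.409 m
Δp = ρg·h_f = 998.3·9.81·4.409 = 43.18 kPa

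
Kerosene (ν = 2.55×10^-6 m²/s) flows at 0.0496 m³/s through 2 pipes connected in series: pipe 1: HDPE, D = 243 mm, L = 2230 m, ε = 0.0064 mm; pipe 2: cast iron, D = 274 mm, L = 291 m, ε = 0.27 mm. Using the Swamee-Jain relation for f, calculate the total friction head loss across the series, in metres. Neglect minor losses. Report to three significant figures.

Pipe 1: V = 1.069 m/s, Re = 1.02×10^5, ε/D = 2.63×10^-5, f = 0.01795, h_1 = f(L/D)V²/2g = 9.606 m
Pipe 2: V = 0.8412 m/s, Re = 9.04×10^4, ε/D = 9.85×10^-4, f = 0.02251, h_2 = f(L/D)V²/2g = 0.8623 m
Series → Q common, losses add: H = Σh = 10.47 m

H ≈ 10.5 m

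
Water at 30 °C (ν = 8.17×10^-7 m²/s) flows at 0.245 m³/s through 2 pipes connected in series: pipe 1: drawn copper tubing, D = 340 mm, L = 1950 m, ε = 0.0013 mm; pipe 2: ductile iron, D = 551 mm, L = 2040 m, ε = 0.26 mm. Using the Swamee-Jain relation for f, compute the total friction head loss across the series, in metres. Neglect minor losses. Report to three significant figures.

Pipe 1: V = 2.698 m/s, Re = 1.12×10^6, ε/D = 3.82×10^-6, f = 0.01149, h_1 = f(L/D)V²/2g = 24.45 m
Pipe 2: V = 1.027 m/s, Re = 6.93×10^5, ε/D = 4.72×10^-4, f = 0.01733, h_2 = f(L/D)V²/2g = 3.453 m
Series → Q common, losses add: H = Σh = 27.90 m

H ≈ 27.9 m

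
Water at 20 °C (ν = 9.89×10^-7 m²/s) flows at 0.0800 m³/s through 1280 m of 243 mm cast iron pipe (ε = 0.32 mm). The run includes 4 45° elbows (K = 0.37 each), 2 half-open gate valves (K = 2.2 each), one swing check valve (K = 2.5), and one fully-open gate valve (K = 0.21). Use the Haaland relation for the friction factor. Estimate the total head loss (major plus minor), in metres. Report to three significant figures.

V = 4Q/(πD²) = 1.725 m/s; V²/2g = 0.1517 m
Re = 4.24×10^5, ε/D = 0.00132 → f = 0.02157 (Haaland)
Major: h_f = f(L/D)·V²/2g = 0.02157·5267·0.1517 = 17.23 m
Minor: ΣK = 8.59; h_m = ΣK·V²/2g = 1.303 m
Total H_L = 17.23 + 1.303 = 18.53 m

H_L ≈ 18.5 m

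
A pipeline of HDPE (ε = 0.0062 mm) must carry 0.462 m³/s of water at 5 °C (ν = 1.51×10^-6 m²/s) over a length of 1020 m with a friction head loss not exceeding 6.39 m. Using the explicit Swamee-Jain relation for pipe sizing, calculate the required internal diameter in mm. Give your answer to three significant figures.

D ≈ 517 mm

Swamee-Jain (Type III): D = 0.66·[ε^1.25·(LQ²/(gh_f))^4.75 + ν·Q^9.4·(L/(gh_f))^5.2]^0.04
LQ²/(gh_f) = 3.473; L/(gh_f) = 16.27
Term 1 = ε^1.25·(…)^4.75 = 1.15×10^-4; Term 2 = ν·Q^9.4·(…)^5.2 = 0.00212
D = 0.66·(1.15×10^-4 + 0.00212)^0.04 = 0.5170 m = 517 mm
Check: V = 2.20 m/s, Re = 7.53×10^5, f = 0.01243, h_f = 6.05 m ≈ 6.39 m ✓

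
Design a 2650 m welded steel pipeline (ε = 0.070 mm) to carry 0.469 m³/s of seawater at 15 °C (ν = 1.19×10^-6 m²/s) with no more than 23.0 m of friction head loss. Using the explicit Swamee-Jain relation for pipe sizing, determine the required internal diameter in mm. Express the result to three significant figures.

Swamee-Jain (Type III): D = 0.66·[ε^1.25·(LQ²/(gh_f))^4.75 + ν·Q^9.4·(L/(gh_f))^5.2]^0.04
LQ²/(gh_f) = 2.583; L/(gh_f) = 11.74
Term 1 = ε^1.25·(…)^4.75 = 5.81×10^-4; Term 2 = ν·Q^9.4·(…)^5.2 = 3.53×10^-4
D = 0.66·(5.81×10^-4 + 3.53×10^-4)^0.04 = 0.4993 m = 499 mm
Check: V = 2.40 m/s, Re = 1.01×10^6, f = 0.01406, h_f = 21.8 m ≈ 23.0 m ✓

D ≈ 499 mm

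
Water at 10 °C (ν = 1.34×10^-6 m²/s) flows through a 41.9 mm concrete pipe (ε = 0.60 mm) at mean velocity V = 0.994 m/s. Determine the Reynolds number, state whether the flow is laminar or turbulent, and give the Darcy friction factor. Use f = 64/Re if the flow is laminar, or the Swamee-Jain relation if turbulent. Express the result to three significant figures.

Re ≈ 3.11×10^4; turbulent; f ≈ 0.0450

Re = VD/ν = 0.9940·0.0419/1.34×10^-6 = 3.11×10^4
Re > 4000 → turbulent; ε/D = 0.0143
Swamee-Jain: f = 0.04498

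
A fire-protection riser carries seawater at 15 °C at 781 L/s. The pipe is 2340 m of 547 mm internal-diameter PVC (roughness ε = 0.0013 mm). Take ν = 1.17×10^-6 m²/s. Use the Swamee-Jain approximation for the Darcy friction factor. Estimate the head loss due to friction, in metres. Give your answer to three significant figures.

h_f ≈ 26.2 m

V = 4Q/(πD²) = 4·0.781/(π·0.547²) = 3.323 m/s
Re = VD/ν = 3.323·0.547/1.17×10^-6 = 1.55×10^6 → turbulent
ε/D = 0.0013/547 = 2.38×10^-6
Swamee-Jain: f = 0.01087
h_f = f(L/D)V²/(2g) = 0.01087·(2340/0.547)·3.323²/(2·9.81) = 26.18 m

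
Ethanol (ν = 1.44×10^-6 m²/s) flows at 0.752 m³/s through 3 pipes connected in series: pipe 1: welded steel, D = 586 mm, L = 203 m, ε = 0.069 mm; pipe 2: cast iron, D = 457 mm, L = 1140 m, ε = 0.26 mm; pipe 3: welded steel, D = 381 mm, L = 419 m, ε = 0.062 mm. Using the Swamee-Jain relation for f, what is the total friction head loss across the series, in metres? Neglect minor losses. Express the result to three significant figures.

Pipe 1: V = 2.788 m/s, Re = 1.13×10^6, ε/D = 1.18×10^-4, f = 0.01363, h_1 = f(L/D)V²/2g = 1.871 m
Pipe 2: V = 4.585 m/s, Re = 1.45×10^6, ε/D = 5.69×10^-4, f = 0.01760, h_2 = f(L/D)V²/2g = 47.02 m
Pipe 3: V = 6.596 m/s, Re = 1.75×10^6, ε/D = 1.63×10^-4, f = 0.01392, h_3 = f(L/D)V²/2g = 33.95 m
Series → Q common, losses add: H = Σh = 82.84 m

H ≈ 82.8 m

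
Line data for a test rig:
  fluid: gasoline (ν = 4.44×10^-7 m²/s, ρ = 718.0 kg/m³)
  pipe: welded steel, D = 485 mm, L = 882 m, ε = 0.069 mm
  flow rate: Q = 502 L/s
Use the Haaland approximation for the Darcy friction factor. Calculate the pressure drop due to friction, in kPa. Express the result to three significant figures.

Δp ≈ 63.9 kPa

V = 4Q/(πD²) = 4·0.502/(π·0.485²) = 2.717 m/s
Re = VD/ν = 2.717·0.485/4.44×10^-7 = 2.97×10^6 → turbulent
ε/D = 0.069/485 = 1.42×10^-4
Haaland: f = 0.01325
h_f = f(L/D)V²/(2g) = 0.01325·(882/0.485)·2.717²/(2·9.81) = 9.065 m
Δp = ρg·h_f = 718.0·9.81·9.065 = 63.85 kPa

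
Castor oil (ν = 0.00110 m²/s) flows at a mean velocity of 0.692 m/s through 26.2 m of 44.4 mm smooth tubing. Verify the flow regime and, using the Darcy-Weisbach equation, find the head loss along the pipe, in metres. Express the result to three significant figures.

Re = VD/ν = 0.692·0.04440/0.00110 = 27.9 → laminar (Re < 2300)
f = 64/Re = 2.291
h_f = f(L/D)V²/(2g) = 2.291·(26.2/0.04440)·0.692²/(2·9.81) = 33.00 m

h_f ≈ 33.0 m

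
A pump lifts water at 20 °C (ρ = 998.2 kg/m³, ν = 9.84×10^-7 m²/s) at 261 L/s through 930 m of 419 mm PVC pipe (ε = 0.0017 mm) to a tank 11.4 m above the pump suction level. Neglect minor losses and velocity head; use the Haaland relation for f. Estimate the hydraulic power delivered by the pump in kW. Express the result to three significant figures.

V = 4Q/(πD²) = 1.893 m/s; Re = 8.06×10^5; ε/D = 4.06×10^-6; f = 0.01208
h_f = f(L/D)V²/2g = 4.895 m
Total head H = z + h_f = 11.4 + 4.895 = 16.30 m
P_hyd = ρgQH = 998.2·9.81·0.261·16.30 = 41.65 kW

P_hyd ≈ 41.6 kW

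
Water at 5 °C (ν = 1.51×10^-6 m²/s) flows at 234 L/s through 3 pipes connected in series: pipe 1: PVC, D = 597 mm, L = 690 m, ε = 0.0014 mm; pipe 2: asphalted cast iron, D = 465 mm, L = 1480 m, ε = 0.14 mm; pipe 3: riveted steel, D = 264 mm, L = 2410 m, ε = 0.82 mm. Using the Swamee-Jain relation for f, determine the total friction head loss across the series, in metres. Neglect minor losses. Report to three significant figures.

H ≈ 233 m

Pipe 1: V = 0.8359 m/s, Re = 3.31×10^5, ε/D = 2.35×10^-6, f = 0.01415, h_1 = f(L/D)V²/2g = 0.5823 m
Pipe 2: V = 1.378 m/s, Re = 4.24×10^5, ε/D = 3.01×10^-4, f = 0.01658, h_2 = f(L/D)V²/2g = 5.106 m
Pipe 3: V = 4.275 m/s, Re = 7.47×10^5, ε/D = 0.00311, f = 0.02668, h_3 = f(L/D)V²/2g = 226.9 m
Series → Q common, losses add: H = Σh = 232.6 m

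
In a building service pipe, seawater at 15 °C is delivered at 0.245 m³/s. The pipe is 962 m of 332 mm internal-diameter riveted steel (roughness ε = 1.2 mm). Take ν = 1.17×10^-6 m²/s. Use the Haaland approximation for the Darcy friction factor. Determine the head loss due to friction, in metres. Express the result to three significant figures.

V = 4Q/(πD²) = 4·0.245/(π·0.332²) = 2.830 m/s
Re = VD/ν = 2.830·0.332/1.17×10^-6 = 8.03×10^5 → turbulent
ε/D = 1.2/332 = 0.00361
Haaland: f = 0.02778
h_f = f(L/D)V²/(2g) = 0.02778·(962/0.332)·2.830²/(2·9.81) = 32.86 m

h_f ≈ 32.9 m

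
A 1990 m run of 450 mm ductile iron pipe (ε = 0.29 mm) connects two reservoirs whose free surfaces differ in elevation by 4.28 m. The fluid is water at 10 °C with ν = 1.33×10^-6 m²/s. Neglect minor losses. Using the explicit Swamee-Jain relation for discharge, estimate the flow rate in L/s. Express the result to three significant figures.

Q ≈ 160 L/s

Swamee-Jain (Type II): Q = -0.965·√(gD⁵h_f/L)·ln[ε/(3.7D) + √(3.17ν²L/(gD³h_f))]
√(gD⁵h_f/L) = √(9.81·0.450⁵·4.28/1990) = 0.01973
ε/(3.7D) = 1.74×10^-4; √(3.17ν²L/(gD³h_f)) = 5.40×10^-5
Q = -0.965·0.01973·ln(2.282×10^-4) = 0.1597 m³/s
Check: V = 1.00 m/s, Re = 3.40×10^5, f = 0.01898, h_f = 4.31 m ≈ 4.28 m ✓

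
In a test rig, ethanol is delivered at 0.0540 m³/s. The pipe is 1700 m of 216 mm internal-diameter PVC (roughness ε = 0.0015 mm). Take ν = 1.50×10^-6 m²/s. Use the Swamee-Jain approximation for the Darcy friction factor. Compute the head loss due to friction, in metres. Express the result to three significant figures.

V = 4Q/(πD²) = 4·0.0540/(π·0.216²) = 1.474 m/s
Re = VD/ν = 1.474·0.216/1.50×10^-6 = 2.12×10^5 → turbulent
ε/D = 0.0015/216 = 6.94×10^-6
Swamee-Jain: f = 0.01542
h_f = f(L/D)V²/(2g) = 0.01542·(1700/0.216)·1.474²/(2·9.81) = 13.43 m

h_f ≈ 13.4 m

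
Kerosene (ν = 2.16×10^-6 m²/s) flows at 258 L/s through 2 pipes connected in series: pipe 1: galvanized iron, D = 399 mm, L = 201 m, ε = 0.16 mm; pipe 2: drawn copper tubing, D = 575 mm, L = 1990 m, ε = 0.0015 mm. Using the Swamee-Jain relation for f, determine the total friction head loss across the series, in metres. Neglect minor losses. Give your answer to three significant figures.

H ≈ 4.47 m

Pipe 1: V = 2.063 m/s, Re = 3.81×10^5, ε/D = 4.01×10^-4, f = 0.01742, h_1 = f(L/D)V²/2g = 1.904 m
Pipe 2: V = 0.9936 m/s, Re = 2.64×10^5, ε/D = 2.61×10^-6, f = 0.01475, h_2 = f(L/D)V²/2g = 2.568 m
Series → Q common, losses add: H = Σh = 4.472 m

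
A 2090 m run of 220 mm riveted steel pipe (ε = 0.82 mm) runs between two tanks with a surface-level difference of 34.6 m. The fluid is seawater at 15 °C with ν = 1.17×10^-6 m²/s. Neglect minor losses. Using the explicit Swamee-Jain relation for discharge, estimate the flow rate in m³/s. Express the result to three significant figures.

Q ≈ 0.0605 m³/s

Swamee-Jain (Type II): Q = -0.965·√(gD⁵h_f/L)·ln[ε/(3.7D) + √(3.17ν²L/(gD³h_f))]
√(gD⁵h_f/L) = √(9.81·0.220⁵·34.6/2090) = 0.009149
ε/(3.7D) = 0.00101; √(3.17ν²L/(gD³h_f)) = 5.01×10^-5
Q = -0.965·0.009149·ln(0.001057) = 0.06049 m³/s
Check: V = 1.59 m/s, Re = 2.99×10^5, f = 0.02837, h_f = 34.8 m ≈ 34.6 m ✓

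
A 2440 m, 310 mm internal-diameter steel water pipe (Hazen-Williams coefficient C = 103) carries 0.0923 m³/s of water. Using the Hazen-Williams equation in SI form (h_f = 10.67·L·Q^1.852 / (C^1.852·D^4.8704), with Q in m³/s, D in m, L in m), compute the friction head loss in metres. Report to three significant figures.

h_f ≈ 17.7 m

h_f = 10.67·2440·0.0923^1.852 / (103^1.852·0.310^4.8704) = 17.73 m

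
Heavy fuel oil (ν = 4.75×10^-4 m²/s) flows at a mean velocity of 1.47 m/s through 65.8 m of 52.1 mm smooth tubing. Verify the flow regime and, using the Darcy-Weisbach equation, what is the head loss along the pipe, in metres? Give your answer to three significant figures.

Re = VD/ν = 1.47·0.05210/4.75×10^-4 = 161 → laminar (Re < 2300)
f = 64/Re = 0.3969
h_f = f(L/D)V²/(2g) = 0.3969·(65.8/0.05210)·1.47²/(2·9.81) = 55.21 m

h_f ≈ 55.2 m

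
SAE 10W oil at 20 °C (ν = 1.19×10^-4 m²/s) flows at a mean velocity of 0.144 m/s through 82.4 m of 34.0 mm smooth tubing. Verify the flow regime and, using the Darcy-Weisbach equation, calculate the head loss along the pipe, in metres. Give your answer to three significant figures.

Re = VD/ν = 0.144·0.03400/1.19×10^-4 = 41.1 → laminar (Re < 2300)
f = 64/Re = 1.556
h_f = f(L/D)V²/(2g) = 1.556·(82.4/0.03400)·0.144²/(2·9.81) = 3.984 m

h_f ≈ 3.98 m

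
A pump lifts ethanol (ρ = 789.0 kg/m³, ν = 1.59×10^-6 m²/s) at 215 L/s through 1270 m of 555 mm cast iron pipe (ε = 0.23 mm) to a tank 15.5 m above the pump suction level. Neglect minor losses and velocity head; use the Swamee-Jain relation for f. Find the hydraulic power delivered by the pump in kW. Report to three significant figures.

V = 4Q/(πD²) = 0.8887 m/s; Re = 3.10×10^5; ε/D = 4.14×10^-4; f = 0.01777
h_f = f(L/D)V²/2g = 1.637 m
Total head H = z + h_f = 15.5 + 1.637 = 17.14 m
P_hyd = ρgQH = 789.0·9.81·0.215·17.14 = 28.52 kW

P_hyd ≈ 28.5 kW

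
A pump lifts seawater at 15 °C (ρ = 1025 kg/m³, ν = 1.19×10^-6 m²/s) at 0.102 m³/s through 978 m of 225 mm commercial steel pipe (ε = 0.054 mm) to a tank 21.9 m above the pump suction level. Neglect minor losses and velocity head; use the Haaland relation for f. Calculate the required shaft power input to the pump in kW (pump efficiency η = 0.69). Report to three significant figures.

V = 4Q/(πD²) = 2.565 m/s; Re = 4.85×10^5; ε/D = 2.40×10^-4; f = 0.01569
h_f = f(L/D)V²/2g = 22.87 m
Total head H = z + h_f = 21.9 + 22.87 = 44.77 m
P_hyd = ρgQH = 1025·9.81·0.102·44.77 = 45.92 kW
P_shaft = P_hyd/η = 45.92/0.69 = 66.55 kW

P_shaft ≈ 66.6 kW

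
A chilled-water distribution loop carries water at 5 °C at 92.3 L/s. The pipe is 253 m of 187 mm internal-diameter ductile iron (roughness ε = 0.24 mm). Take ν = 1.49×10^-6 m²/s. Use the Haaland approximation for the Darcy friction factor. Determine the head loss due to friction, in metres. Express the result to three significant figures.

h_f ≈ 16.7 m

V = 4Q/(πD²) = 4·0.0923/(π·0.187²) = 3.361 m/s
Re = VD/ν = 3.361·0.187/1.49×10^-6 = 4.22×10^5 → turbulent
ε/D = 0.24/187 = 0.00128
Haaland: f = 0.02144
h_f = f(L/D)V²/(2g) = 0.02144·(253/0.187)·3.361²/(2·9.81) = 16.70 m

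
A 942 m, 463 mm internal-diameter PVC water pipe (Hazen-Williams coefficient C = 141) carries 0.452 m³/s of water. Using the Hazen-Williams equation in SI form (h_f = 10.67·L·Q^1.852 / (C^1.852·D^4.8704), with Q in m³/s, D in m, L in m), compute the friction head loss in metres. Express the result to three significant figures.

h_f = 10.67·942·0.452^1.852 / (141^1.852·0.463^4.8704) = 10.28 m

h_f ≈ 10.3 m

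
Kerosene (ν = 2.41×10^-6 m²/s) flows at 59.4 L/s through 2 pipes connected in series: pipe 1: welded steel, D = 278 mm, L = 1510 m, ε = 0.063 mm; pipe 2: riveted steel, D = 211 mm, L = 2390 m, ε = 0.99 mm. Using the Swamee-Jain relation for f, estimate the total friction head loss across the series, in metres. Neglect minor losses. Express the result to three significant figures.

H ≈ 56.1 m

Pipe 1: V = 0.9786 m/s, Re = 1.13×10^5, ε/D = 2.27×10^-4, f = 0.01877, h_1 = f(L/D)V²/2g = 4.976 m
Pipe 2: V = 1.699 m/s, Re = 1.49×10^5, ε/D = 0.00469, f = 0.03066, h_2 = f(L/D)V²/2g = 51.08 m
Series → Q common, losses add: H = Σh = 56.06 m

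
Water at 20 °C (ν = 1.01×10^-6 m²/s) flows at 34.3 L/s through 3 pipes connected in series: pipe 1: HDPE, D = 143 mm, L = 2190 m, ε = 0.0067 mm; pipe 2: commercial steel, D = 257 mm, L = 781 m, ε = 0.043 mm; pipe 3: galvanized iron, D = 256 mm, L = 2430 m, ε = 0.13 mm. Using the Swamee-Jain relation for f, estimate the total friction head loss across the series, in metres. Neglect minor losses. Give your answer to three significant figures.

Pipe 1: V = 2.136 m/s, Re = 3.02×10^5, ε/D = 4.69×10^-5, f = 0.01488, h_1 = f(L/D)V²/2g = 52.99 m
Pipe 2: V = 0.6612 m/s, Re = 1.68×10^5, ε/D = 1.67×10^-4, f = 0.01732, h_2 = f(L/D)V²/2g = 1.173 m
Pipe 3: V = 0.6664 m/s, Re = 1.69×10^5, ε/D = 5.08×10^-4, f = 0.01928, h_3 = f(L/D)V²/2g = 4.142 m
Series → Q common, losses add: H = Σh = 58.30 m

H ≈ 58.3 m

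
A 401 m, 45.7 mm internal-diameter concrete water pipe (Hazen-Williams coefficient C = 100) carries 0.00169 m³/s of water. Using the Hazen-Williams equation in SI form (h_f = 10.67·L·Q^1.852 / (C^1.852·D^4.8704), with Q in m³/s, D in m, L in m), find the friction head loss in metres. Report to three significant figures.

h_f = 10.67·401·0.00169^1.852 / (100^1.852·0.0457^4.8704) = 20.90 m

h_f ≈ 20.9 m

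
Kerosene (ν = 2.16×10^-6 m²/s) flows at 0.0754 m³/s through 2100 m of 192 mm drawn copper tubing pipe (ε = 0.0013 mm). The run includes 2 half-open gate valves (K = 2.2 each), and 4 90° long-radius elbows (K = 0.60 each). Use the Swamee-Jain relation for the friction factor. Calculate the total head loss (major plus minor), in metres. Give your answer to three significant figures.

H_L ≈ 59.7 m

V = 4Q/(πD²) = 2.604 m/s; V²/2g = 0.3457 m
Re = 2.31×10^5, ε/D = 6.77×10^-6 → f = 0.01517 (Swamee-Jain)
Major: h_f = f(L/D)·V²/2g = 0.01517·10938·0.3457 = 57.34 m
Minor: ΣK = 6.80; h_m = ΣK·V²/2g = 2.351 m
Total H_L = 57.34 + 2.351 = 59.69 m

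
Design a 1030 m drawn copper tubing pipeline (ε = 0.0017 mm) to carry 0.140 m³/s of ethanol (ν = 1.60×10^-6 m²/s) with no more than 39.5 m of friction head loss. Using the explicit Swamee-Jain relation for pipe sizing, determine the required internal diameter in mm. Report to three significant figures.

Swamee-Jain (Type III): D = 0.66·[ε^1.25·(LQ²/(gh_f))^4.75 + ν·Q^9.4·(L/(gh_f))^5.2]^0.04
LQ²/(gh_f) = 0.05210; L/(gh_f) = 2.658
Term 1 = ε^1.25·(…)^4.75 = 4.93×10^-14; Term 2 = ν·Q^9.4·(…)^5.2 = 2.43×10^-12
D = 0.66·(4.93×10^-14 + 2.43×10^-12)^0.04 = 0.2266 m = 227 mm
Check: V = 3.47 m/s, Re = 4.92×10^5, f = 0.01325, h_f = 37.0 m ≈ 39.5 m ✓

D ≈ 227 mm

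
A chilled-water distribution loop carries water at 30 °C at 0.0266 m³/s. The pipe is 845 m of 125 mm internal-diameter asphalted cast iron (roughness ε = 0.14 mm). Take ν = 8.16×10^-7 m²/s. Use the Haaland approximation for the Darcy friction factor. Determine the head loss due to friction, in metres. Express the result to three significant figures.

V = 4Q/(πD²) = 4·0.0266/(π·0.125²) = 2.168 m/s
Re = VD/ν = 2.168·0.125/8.16×10^-7 = 3.32×10^5 → turbulent
ε/D = 0.14/125 = 0.00112
Haaland: f = 0.02094
h_f = f(L/D)V²/(2g) = 0.02094·(845/0.125)·2.168²/(2·9.81) = 33.90 m

h_f ≈ 33.9 m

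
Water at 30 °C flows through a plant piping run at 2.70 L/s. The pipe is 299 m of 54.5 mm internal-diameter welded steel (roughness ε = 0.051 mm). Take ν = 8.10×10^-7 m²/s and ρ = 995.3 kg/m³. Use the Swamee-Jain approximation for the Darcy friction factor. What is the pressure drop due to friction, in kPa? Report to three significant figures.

Δp ≈ 83.0 kPa

V = 4Q/(πD²) = 4·0.00270/(π·0.0545²) = 1.157 m/s
Re = VD/ν = 1.157·0.0545/8.10×10^-7 = 7.79×10^4 → turbulent
ε/D = 0.051/54.5 = 9.36×10^-4
Swamee-Jain: f = 0.02270
h_f = f(L/D)V²/(2g) = 0.02270·(299/0.0545)·1.157²/(2·9.81) = 8.503 m
Δp = ρg·h_f = 995.3·9.81·8.503 = 83.02 kPa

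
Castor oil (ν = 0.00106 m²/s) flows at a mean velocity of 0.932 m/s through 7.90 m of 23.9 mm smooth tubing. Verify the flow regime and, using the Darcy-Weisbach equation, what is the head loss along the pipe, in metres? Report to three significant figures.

Re = VD/ν = 0.932·0.02390/0.00106 = 21.0 → laminar (Re < 2300)
f = 64/Re = 3.046
h_f = f(L/D)V²/(2g) = 3.046·(7.90/0.02390)·0.932²/(2·9.81) = 44.57 m

h_f ≈ 44.6 m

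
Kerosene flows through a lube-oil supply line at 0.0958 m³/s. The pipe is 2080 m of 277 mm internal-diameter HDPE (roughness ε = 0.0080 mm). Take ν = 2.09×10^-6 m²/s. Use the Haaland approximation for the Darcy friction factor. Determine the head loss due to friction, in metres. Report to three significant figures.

V = 4Q/(πD²) = 4·0.0958/(π·0.277²) = 1.590 m/s
Re = VD/ν = 1.590·0.277/2.09×10^-6 = 2.11×10^5 → turbulent
ε/D = 0.0080/277 = 2.89×10^-5
Haaland: f = 0.01553
h_f = f(L/D)V²/(2g) = 0.01553·(2080/0.277)·1.590²/(2·9.81) = 15.03 m

h_f ≈ 15.0 m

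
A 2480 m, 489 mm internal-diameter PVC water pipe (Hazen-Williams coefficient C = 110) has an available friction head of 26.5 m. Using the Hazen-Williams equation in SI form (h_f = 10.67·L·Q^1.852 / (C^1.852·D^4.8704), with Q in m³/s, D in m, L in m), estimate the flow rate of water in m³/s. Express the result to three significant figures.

Q ≈ 0.403 m³/s

Rearranging: Q = [h_f·C^1.852·D^4.8704 / (10.67·L)]^(1/1.852)
Q = [26.5·110^1.852·0.489^4.8704 / (10.67·2480)]^0.540 = 0.4025 m³/s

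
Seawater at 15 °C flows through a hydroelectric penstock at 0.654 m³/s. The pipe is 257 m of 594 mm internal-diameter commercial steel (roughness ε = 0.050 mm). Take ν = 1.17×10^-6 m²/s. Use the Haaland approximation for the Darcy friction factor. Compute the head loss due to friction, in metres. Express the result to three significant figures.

h_f ≈ 1.58 m

V = 4Q/(πD²) = 4·0.654/(π·0.594²) = 2.360 m/s
Re = VD/ν = 2.360·0.594/1.17×10^-6 = 1.20×10^6 → turbulent
ε/D = 0.050/594 = 8.42×10^-5
Haaland: f = 0.01289
h_f = f(L/D)V²/(2g) = 0.01289·(257/0.594)·2.360²/(2·9.81) = 1.583 m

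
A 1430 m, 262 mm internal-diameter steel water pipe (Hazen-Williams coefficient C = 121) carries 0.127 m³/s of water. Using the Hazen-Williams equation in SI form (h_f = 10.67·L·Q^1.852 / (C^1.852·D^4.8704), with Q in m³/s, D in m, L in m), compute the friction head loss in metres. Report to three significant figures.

h_f = 10.67·1430·0.127^1.852 / (121^1.852·0.262^4.8704) = 31.59 m

h_f ≈ 31.6 m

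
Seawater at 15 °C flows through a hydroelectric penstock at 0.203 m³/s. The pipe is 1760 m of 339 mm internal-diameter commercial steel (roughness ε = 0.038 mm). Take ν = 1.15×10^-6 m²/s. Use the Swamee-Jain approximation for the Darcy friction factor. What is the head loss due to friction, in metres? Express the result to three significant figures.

h_f ≈ 19.0 m

V = 4Q/(πD²) = 4·0.203/(π·0.339²) = 2.249 m/s
Re = VD/ν = 2.249·0.339/1.15×10^-6 = 6.63×10^5 → turbulent
ε/D = 0.038/339 = 1.12×10^-4
Swamee-Jain: f = 0.01419
h_f = f(L/D)V²/(2g) = 0.01419·(1760/0.339)·2.249²/(2·9.81) = 18.99 m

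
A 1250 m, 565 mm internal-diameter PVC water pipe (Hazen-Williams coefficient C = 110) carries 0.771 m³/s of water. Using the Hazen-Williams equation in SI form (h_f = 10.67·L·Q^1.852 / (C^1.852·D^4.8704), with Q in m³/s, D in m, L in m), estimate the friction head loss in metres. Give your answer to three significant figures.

h_f ≈ 22.0 m

h_f = 10.67·1250·0.771^1.852 / (110^1.852·0.565^4.8704) = 22.02 m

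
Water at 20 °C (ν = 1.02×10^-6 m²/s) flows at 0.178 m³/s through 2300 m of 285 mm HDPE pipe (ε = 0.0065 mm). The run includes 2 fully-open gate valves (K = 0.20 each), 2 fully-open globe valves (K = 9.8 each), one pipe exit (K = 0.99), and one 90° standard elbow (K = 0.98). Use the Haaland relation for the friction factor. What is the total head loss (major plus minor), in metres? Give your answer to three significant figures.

V = 4Q/(πD²) = 2.790 m/s; V²/2g = 0.3968 m
Re = 7.80×10^5, ε/D = 2.28×10^-5 → f = 0.01245 (Haaland)
Major: h_f = f(L/D)·V²/2g = 0.01245·8070·0.3968 = 39.87 m
Minor: ΣK = 22.0; h_m = ΣK·V²/2g = 8.718 m
Total H_L = 39.87 + 8.718 = 48.59 m

H_L ≈ 48.6 m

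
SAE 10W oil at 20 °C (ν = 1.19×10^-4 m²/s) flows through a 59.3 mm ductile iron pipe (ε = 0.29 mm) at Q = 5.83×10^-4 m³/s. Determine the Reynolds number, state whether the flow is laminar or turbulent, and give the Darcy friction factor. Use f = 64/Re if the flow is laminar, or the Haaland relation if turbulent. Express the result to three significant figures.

V = 4Q/(πD²) = 0.2111 m/s
Re = VD/ν = 0.2111·0.0593/1.19×10^-4 = 105
Re < 2300 → laminar → f = 64/Re = 0.6084

Re ≈ 105; laminar; f = 64/Re ≈ 0.608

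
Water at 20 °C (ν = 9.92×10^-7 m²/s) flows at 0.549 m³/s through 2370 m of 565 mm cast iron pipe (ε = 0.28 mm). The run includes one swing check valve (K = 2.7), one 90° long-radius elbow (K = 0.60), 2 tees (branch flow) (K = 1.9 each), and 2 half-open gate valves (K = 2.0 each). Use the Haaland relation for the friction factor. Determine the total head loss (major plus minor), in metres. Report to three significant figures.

H_L ≈ 20.2 m

V = 4Q/(πD²) = 2.190 m/s; V²/2g = 0.2444 m
Re = 1.25×10^6, ε/D = 4.96×10^-4 → f = 0.01706 (Haaland)
Major: h_f = f(L/D)·V²/2g = 0.01706·4195·0.2444 = 17.49 m
Minor: ΣK = 11.1; h_m = ΣK·V²/2g = 2.713 m
Total H_L = 17.49 + 2.713 = 20.20 m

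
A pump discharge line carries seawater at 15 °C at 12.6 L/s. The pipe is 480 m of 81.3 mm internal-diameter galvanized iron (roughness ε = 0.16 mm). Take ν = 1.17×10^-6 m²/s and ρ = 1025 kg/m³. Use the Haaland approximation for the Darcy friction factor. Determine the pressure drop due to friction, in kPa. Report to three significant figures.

Δp ≈ 433 kPa

V = 4Q/(πD²) = 4·0.0126/(π·0.0813²) = 2.427 m/s
Re = VD/ν = 2.427·0.0813/1.17×10^-6 = 1.69×10^5 → turbulent
ε/D = 0.16/81.3 = 0.00197
Haaland: f = 0.02430
h_f = f(L/D)V²/(2g) = 0.02430·(480/0.0813)·2.427²/(2·9.81) = 43.08 m
Δp = ρg·h_f = 1025·9.81·43.08 = 433.2 kPa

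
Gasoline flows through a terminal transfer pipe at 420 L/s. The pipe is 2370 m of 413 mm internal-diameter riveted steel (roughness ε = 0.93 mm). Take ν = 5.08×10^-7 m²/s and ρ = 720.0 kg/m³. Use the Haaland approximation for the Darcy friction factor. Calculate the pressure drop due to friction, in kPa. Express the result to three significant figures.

V = 4Q/(πD²) = 4·0.420/(π·0.413²) = 3.135 m/s
Re = VD/ν = 3.135·0.413/5.08×10^-7 = 2.55×10^6 → turbulent
ε/D = 0.93/413 = 0.00225
Haaland: f = 0.02428
h_f = f(L/D)V²/(2g) = 0.02428·(2370/0.413)·3.135²/(2·9.81) = 69.81 m
Δp = ρg·h_f = 720.0·9.81·69.81 = 493.1 kPa

Δp ≈ 493 kPa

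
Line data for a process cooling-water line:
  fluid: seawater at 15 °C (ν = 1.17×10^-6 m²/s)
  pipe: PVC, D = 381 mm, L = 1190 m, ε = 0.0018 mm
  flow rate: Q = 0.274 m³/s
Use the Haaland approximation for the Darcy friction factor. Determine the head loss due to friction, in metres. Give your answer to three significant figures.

V = 4Q/(πD²) = 4·0.274/(π·0.381²) = 2.403 m/s
Re = VD/ν = 2.403·0.381/1.17×10^-6 = 7.83×10^5 → turbulent
ε/D = 0.0018/381 = 4.72×10^-6
Haaland: f = 0.01215
h_f = f(L/D)V²/(2g) = 0.01215·(1190/0.381)·2.403²/(2·9.81) = 11.17 m

h_f ≈ 11.2 m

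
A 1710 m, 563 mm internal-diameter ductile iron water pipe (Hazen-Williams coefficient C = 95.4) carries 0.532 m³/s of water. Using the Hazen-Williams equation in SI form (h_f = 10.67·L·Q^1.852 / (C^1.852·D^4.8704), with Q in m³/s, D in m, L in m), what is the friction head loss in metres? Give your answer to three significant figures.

h_f = 10.67·1710·0.532^1.852 / (95.4^1.852·0.563^4.8704) = 20.07 m

h_f ≈ 20.1 m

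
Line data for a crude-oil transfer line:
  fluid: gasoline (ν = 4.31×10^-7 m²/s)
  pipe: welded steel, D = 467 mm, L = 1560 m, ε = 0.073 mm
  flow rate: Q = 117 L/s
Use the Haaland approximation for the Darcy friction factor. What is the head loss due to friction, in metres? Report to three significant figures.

V = 4Q/(πD²) = 4·0.117/(π·0.467²) = 0.6831 m/s
Re = VD/ν = 0.6831·0.467/4.31×10^-7 = 7.40×10^5 → turbulent
ε/D = 0.073/467 = 1.56×10^-4
Haaland: f = 0.01438
h_f = f(L/D)V²/(2g) = 0.01438·(1560/0.467)·0.6831²/(2·9.81) = 1.142 m

h_f ≈ 1.14 m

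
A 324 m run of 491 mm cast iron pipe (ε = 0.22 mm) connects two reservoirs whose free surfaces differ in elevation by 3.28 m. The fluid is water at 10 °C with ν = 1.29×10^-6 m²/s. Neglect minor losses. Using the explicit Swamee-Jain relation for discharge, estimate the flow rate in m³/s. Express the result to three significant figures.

Swamee-Jain (Type II): Q = -0.965·√(gD⁵h_f/L)·ln[ε/(3.7D) + √(3.17ν²L/(gD³h_f))]
√(gD⁵h_f/L) = √(9.81·0.491⁵·3.28/324) = 0.05324
ε/(3.7D) = 1.21×10^-4; √(3.17ν²L/(gD³h_f)) = 2.12×10^-5
Q = -0.965·0.05324·ln(1.423×10^-4) = 0.4550 m³/s
Check: V = 2.40 m/s, Re = 9.15×10^5, f = 0.01699, h_f = 3.30 m ≈ 3.28 m ✓

Q ≈ 0.455 m³/s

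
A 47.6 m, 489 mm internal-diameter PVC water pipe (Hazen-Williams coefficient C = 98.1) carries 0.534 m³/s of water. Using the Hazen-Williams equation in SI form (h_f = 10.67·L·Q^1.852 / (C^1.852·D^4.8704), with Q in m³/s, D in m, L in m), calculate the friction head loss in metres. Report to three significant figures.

h_f = 10.67·47.6·0.534^1.852 / (98.1^1.852·0.489^4.8704) = 1.061 m

h_f ≈ 1.06 m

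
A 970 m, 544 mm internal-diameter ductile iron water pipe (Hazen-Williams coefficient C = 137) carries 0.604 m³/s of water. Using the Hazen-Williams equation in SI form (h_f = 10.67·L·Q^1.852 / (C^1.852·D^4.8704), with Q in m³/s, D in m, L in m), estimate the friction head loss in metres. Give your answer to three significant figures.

h_f = 10.67·970·0.604^1.852 / (137^1.852·0.544^4.8704) = 8.709 m

h_f ≈ 8.71 m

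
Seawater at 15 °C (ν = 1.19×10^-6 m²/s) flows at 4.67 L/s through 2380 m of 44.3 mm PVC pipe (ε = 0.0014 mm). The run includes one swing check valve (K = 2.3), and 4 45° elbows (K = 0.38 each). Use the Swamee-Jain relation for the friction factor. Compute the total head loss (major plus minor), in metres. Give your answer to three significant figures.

V = 4Q/(πD²) = 3.030 m/s; V²/2g = 0.4679 m
Re = 1.13×10^5, ε/D = 3.16×10^-5 → f = 0.01763 (Swamee-Jain)
Major: h_f = f(L/D)·V²/2g = 0.01763·53725·0.4679 = 443.1 m
Minor: ΣK = 3.82; h_m = ΣK·V²/2g = 1.787 m
Total H_L = 443.1 + 1.787 = 444.9 m

H_L ≈ 445 m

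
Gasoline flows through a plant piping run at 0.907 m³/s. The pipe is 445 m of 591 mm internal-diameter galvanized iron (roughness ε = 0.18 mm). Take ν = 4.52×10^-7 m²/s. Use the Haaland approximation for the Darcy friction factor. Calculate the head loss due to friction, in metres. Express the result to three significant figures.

h_f ≈ 6.36 m

V = 4Q/(πD²) = 4·0.907/(π·0.591²) = 3.306 m/s
Re = VD/ν = 3.306·0.591/4.52×10^-7 = 4.32×10^6 → turbulent
ε/D = 0.18/591 = 3.05×10^-4
Haaland: f = 0.01517
h_f = f(L/D)V²/(2g) = 0.01517·(445/0.591)·3.306²/(2·9.81) = 6.364 m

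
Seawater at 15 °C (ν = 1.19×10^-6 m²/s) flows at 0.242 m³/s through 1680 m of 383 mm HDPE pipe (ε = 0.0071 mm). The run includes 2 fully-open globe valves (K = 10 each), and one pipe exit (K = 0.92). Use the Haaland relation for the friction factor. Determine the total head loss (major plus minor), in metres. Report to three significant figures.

V = 4Q/(πD²) = 2.101 m/s; V²/2g = 0.2249 m
Re = 6.76×10^5, ε/D = 1.85×10^-5 → f = 0.01265 (Haaland)
Major: h_f = f(L/D)·V²/2g = 0.01265·4386·0.2249 = 12.48 m
Minor: ΣK = 20.9; h_m = ΣK·V²/2g = 4.705 m
Total H_L = 12.48 + 4.705 = 17.19 m

H_L ≈ 17.2 m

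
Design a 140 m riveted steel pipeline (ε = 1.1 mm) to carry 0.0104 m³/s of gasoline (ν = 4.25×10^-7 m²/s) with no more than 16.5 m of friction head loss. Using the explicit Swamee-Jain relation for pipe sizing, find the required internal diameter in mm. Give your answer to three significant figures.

Swamee-Jain (Type III): D = 0.66·[ε^1.25·(LQ²/(gh_f))^4.75 + ν·Q^9.4·(L/(gh_f))^5.2]^0.04
LQ²/(gh_f) = 9.355×10^-5; L/(gh_f) = 0.8649
Term 1 = ε^1.25·(…)^4.75 = 1.46×10^-23; Term 2 = ν·Q^9.4·(…)^5.2 = 4.58×10^-26
D = 0.66·(1.46×10^-23 + 4.58×10^-26)^0.04 = 0.08057 m = 80.6 mm
Check: V = 2.04 m/s, Re = 3.87×10^5, f = 0.04245, h_f = 15.6 m ≈ 16.5 m ✓

D ≈ 80.6 mm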